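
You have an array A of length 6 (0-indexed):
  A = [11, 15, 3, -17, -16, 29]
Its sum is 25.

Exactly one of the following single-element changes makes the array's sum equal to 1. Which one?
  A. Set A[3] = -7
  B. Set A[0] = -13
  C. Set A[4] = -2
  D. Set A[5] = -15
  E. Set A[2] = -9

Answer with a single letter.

Answer: B

Derivation:
Option A: A[3] -17->-7, delta=10, new_sum=25+(10)=35
Option B: A[0] 11->-13, delta=-24, new_sum=25+(-24)=1 <-- matches target
Option C: A[4] -16->-2, delta=14, new_sum=25+(14)=39
Option D: A[5] 29->-15, delta=-44, new_sum=25+(-44)=-19
Option E: A[2] 3->-9, delta=-12, new_sum=25+(-12)=13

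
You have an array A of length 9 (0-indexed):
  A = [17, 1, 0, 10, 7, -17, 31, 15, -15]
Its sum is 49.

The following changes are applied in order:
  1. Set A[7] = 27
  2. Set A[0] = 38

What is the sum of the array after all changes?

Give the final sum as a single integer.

Answer: 82

Derivation:
Initial sum: 49
Change 1: A[7] 15 -> 27, delta = 12, sum = 61
Change 2: A[0] 17 -> 38, delta = 21, sum = 82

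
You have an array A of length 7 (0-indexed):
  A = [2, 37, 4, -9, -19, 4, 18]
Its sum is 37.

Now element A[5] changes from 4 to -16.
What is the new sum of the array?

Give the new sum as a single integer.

Answer: 17

Derivation:
Old value at index 5: 4
New value at index 5: -16
Delta = -16 - 4 = -20
New sum = old_sum + delta = 37 + (-20) = 17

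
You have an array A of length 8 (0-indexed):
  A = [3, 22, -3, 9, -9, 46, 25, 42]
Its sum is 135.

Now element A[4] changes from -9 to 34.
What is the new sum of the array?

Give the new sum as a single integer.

Answer: 178

Derivation:
Old value at index 4: -9
New value at index 4: 34
Delta = 34 - -9 = 43
New sum = old_sum + delta = 135 + (43) = 178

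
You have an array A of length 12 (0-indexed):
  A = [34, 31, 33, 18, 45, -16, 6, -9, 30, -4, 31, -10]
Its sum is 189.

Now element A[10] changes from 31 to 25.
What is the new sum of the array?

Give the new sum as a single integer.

Old value at index 10: 31
New value at index 10: 25
Delta = 25 - 31 = -6
New sum = old_sum + delta = 189 + (-6) = 183

Answer: 183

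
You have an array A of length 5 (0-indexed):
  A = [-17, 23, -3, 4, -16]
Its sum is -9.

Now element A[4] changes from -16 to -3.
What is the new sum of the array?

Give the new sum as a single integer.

Old value at index 4: -16
New value at index 4: -3
Delta = -3 - -16 = 13
New sum = old_sum + delta = -9 + (13) = 4

Answer: 4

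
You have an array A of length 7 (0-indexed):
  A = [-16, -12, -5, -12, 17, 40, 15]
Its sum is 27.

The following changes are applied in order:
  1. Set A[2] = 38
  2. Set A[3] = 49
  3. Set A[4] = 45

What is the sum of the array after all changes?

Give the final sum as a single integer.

Answer: 159

Derivation:
Initial sum: 27
Change 1: A[2] -5 -> 38, delta = 43, sum = 70
Change 2: A[3] -12 -> 49, delta = 61, sum = 131
Change 3: A[4] 17 -> 45, delta = 28, sum = 159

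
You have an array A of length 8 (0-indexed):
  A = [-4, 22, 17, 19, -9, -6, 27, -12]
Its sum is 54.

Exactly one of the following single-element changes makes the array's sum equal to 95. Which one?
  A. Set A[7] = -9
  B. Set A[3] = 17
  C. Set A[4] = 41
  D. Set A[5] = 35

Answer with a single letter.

Option A: A[7] -12->-9, delta=3, new_sum=54+(3)=57
Option B: A[3] 19->17, delta=-2, new_sum=54+(-2)=52
Option C: A[4] -9->41, delta=50, new_sum=54+(50)=104
Option D: A[5] -6->35, delta=41, new_sum=54+(41)=95 <-- matches target

Answer: D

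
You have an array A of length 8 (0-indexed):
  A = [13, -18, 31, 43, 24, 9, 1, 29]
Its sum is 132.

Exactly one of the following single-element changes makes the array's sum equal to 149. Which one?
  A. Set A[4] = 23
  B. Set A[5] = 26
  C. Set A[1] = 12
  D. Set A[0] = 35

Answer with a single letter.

Option A: A[4] 24->23, delta=-1, new_sum=132+(-1)=131
Option B: A[5] 9->26, delta=17, new_sum=132+(17)=149 <-- matches target
Option C: A[1] -18->12, delta=30, new_sum=132+(30)=162
Option D: A[0] 13->35, delta=22, new_sum=132+(22)=154

Answer: B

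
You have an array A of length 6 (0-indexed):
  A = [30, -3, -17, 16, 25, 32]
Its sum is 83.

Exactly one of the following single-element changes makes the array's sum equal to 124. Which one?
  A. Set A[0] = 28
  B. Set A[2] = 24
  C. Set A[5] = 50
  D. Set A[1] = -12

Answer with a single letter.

Answer: B

Derivation:
Option A: A[0] 30->28, delta=-2, new_sum=83+(-2)=81
Option B: A[2] -17->24, delta=41, new_sum=83+(41)=124 <-- matches target
Option C: A[5] 32->50, delta=18, new_sum=83+(18)=101
Option D: A[1] -3->-12, delta=-9, new_sum=83+(-9)=74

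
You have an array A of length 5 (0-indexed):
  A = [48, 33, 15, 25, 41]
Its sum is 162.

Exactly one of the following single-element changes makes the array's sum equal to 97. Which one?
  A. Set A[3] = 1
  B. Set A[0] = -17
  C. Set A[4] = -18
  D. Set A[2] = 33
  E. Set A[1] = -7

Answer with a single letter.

Option A: A[3] 25->1, delta=-24, new_sum=162+(-24)=138
Option B: A[0] 48->-17, delta=-65, new_sum=162+(-65)=97 <-- matches target
Option C: A[4] 41->-18, delta=-59, new_sum=162+(-59)=103
Option D: A[2] 15->33, delta=18, new_sum=162+(18)=180
Option E: A[1] 33->-7, delta=-40, new_sum=162+(-40)=122

Answer: B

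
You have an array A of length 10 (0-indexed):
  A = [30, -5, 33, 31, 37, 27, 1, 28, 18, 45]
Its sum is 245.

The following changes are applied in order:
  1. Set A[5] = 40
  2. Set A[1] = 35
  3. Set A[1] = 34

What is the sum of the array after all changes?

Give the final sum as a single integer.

Answer: 297

Derivation:
Initial sum: 245
Change 1: A[5] 27 -> 40, delta = 13, sum = 258
Change 2: A[1] -5 -> 35, delta = 40, sum = 298
Change 3: A[1] 35 -> 34, delta = -1, sum = 297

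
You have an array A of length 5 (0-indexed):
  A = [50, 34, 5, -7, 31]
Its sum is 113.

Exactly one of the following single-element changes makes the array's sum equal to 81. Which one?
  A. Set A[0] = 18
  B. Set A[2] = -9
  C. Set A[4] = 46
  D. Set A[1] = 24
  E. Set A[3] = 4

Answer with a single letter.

Answer: A

Derivation:
Option A: A[0] 50->18, delta=-32, new_sum=113+(-32)=81 <-- matches target
Option B: A[2] 5->-9, delta=-14, new_sum=113+(-14)=99
Option C: A[4] 31->46, delta=15, new_sum=113+(15)=128
Option D: A[1] 34->24, delta=-10, new_sum=113+(-10)=103
Option E: A[3] -7->4, delta=11, new_sum=113+(11)=124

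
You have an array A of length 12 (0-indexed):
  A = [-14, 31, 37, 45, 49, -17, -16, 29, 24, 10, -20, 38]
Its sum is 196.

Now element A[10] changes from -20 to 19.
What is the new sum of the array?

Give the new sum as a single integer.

Answer: 235

Derivation:
Old value at index 10: -20
New value at index 10: 19
Delta = 19 - -20 = 39
New sum = old_sum + delta = 196 + (39) = 235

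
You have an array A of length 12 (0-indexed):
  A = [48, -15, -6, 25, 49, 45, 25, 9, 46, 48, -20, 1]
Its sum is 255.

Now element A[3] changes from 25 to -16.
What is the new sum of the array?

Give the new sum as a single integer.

Old value at index 3: 25
New value at index 3: -16
Delta = -16 - 25 = -41
New sum = old_sum + delta = 255 + (-41) = 214

Answer: 214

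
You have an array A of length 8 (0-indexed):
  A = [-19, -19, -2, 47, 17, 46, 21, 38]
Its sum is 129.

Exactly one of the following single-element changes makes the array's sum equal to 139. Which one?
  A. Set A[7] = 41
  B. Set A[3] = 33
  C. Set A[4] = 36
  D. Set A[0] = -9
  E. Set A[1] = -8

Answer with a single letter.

Answer: D

Derivation:
Option A: A[7] 38->41, delta=3, new_sum=129+(3)=132
Option B: A[3] 47->33, delta=-14, new_sum=129+(-14)=115
Option C: A[4] 17->36, delta=19, new_sum=129+(19)=148
Option D: A[0] -19->-9, delta=10, new_sum=129+(10)=139 <-- matches target
Option E: A[1] -19->-8, delta=11, new_sum=129+(11)=140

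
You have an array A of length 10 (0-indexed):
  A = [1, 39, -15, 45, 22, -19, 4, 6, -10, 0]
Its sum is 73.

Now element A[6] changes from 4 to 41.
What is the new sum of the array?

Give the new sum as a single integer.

Answer: 110

Derivation:
Old value at index 6: 4
New value at index 6: 41
Delta = 41 - 4 = 37
New sum = old_sum + delta = 73 + (37) = 110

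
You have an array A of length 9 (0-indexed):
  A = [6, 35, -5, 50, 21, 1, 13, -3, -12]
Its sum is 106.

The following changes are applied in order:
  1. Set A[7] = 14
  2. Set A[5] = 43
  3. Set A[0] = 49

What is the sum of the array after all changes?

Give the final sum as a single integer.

Answer: 208

Derivation:
Initial sum: 106
Change 1: A[7] -3 -> 14, delta = 17, sum = 123
Change 2: A[5] 1 -> 43, delta = 42, sum = 165
Change 3: A[0] 6 -> 49, delta = 43, sum = 208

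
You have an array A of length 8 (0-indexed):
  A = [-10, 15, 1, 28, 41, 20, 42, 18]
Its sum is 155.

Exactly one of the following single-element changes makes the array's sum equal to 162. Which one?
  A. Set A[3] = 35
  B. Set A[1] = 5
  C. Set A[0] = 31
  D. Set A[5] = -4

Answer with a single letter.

Option A: A[3] 28->35, delta=7, new_sum=155+(7)=162 <-- matches target
Option B: A[1] 15->5, delta=-10, new_sum=155+(-10)=145
Option C: A[0] -10->31, delta=41, new_sum=155+(41)=196
Option D: A[5] 20->-4, delta=-24, new_sum=155+(-24)=131

Answer: A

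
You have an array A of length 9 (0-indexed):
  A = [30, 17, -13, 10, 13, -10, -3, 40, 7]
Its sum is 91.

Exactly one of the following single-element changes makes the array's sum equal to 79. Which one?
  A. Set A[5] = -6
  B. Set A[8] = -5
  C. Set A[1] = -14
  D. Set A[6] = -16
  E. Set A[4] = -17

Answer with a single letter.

Answer: B

Derivation:
Option A: A[5] -10->-6, delta=4, new_sum=91+(4)=95
Option B: A[8] 7->-5, delta=-12, new_sum=91+(-12)=79 <-- matches target
Option C: A[1] 17->-14, delta=-31, new_sum=91+(-31)=60
Option D: A[6] -3->-16, delta=-13, new_sum=91+(-13)=78
Option E: A[4] 13->-17, delta=-30, new_sum=91+(-30)=61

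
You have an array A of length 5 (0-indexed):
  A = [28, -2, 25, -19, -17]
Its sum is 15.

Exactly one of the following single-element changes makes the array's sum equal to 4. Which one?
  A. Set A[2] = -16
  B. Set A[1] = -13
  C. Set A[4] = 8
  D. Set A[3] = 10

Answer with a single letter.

Option A: A[2] 25->-16, delta=-41, new_sum=15+(-41)=-26
Option B: A[1] -2->-13, delta=-11, new_sum=15+(-11)=4 <-- matches target
Option C: A[4] -17->8, delta=25, new_sum=15+(25)=40
Option D: A[3] -19->10, delta=29, new_sum=15+(29)=44

Answer: B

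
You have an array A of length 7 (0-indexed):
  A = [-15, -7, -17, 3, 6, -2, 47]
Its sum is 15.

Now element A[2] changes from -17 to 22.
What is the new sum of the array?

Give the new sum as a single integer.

Old value at index 2: -17
New value at index 2: 22
Delta = 22 - -17 = 39
New sum = old_sum + delta = 15 + (39) = 54

Answer: 54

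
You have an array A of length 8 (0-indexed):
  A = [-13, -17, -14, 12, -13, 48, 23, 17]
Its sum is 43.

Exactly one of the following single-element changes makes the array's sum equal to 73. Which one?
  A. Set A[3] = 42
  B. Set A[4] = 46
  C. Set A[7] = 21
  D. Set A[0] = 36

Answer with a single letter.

Answer: A

Derivation:
Option A: A[3] 12->42, delta=30, new_sum=43+(30)=73 <-- matches target
Option B: A[4] -13->46, delta=59, new_sum=43+(59)=102
Option C: A[7] 17->21, delta=4, new_sum=43+(4)=47
Option D: A[0] -13->36, delta=49, new_sum=43+(49)=92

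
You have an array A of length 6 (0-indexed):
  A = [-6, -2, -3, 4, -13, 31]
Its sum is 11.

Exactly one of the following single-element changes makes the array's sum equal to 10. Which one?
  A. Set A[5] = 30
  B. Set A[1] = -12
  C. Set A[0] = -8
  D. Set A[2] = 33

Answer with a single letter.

Answer: A

Derivation:
Option A: A[5] 31->30, delta=-1, new_sum=11+(-1)=10 <-- matches target
Option B: A[1] -2->-12, delta=-10, new_sum=11+(-10)=1
Option C: A[0] -6->-8, delta=-2, new_sum=11+(-2)=9
Option D: A[2] -3->33, delta=36, new_sum=11+(36)=47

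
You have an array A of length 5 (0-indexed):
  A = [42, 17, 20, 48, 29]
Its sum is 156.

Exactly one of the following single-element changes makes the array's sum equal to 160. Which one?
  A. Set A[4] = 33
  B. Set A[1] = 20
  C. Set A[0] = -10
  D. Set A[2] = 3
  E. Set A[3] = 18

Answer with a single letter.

Option A: A[4] 29->33, delta=4, new_sum=156+(4)=160 <-- matches target
Option B: A[1] 17->20, delta=3, new_sum=156+(3)=159
Option C: A[0] 42->-10, delta=-52, new_sum=156+(-52)=104
Option D: A[2] 20->3, delta=-17, new_sum=156+(-17)=139
Option E: A[3] 48->18, delta=-30, new_sum=156+(-30)=126

Answer: A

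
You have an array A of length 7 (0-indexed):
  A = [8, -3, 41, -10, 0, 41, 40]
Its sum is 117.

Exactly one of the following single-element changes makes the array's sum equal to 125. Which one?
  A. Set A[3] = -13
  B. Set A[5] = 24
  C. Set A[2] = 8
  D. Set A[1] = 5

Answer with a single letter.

Answer: D

Derivation:
Option A: A[3] -10->-13, delta=-3, new_sum=117+(-3)=114
Option B: A[5] 41->24, delta=-17, new_sum=117+(-17)=100
Option C: A[2] 41->8, delta=-33, new_sum=117+(-33)=84
Option D: A[1] -3->5, delta=8, new_sum=117+(8)=125 <-- matches target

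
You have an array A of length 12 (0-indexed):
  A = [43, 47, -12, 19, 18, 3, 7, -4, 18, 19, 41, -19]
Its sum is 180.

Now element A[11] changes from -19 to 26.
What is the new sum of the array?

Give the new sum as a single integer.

Answer: 225

Derivation:
Old value at index 11: -19
New value at index 11: 26
Delta = 26 - -19 = 45
New sum = old_sum + delta = 180 + (45) = 225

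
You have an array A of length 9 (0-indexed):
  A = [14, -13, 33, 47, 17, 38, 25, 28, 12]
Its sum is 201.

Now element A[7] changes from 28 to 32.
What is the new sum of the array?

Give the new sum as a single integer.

Old value at index 7: 28
New value at index 7: 32
Delta = 32 - 28 = 4
New sum = old_sum + delta = 201 + (4) = 205

Answer: 205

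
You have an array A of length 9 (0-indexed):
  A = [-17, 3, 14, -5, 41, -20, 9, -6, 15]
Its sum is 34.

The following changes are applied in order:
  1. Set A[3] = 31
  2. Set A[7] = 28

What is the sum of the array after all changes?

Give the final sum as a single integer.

Initial sum: 34
Change 1: A[3] -5 -> 31, delta = 36, sum = 70
Change 2: A[7] -6 -> 28, delta = 34, sum = 104

Answer: 104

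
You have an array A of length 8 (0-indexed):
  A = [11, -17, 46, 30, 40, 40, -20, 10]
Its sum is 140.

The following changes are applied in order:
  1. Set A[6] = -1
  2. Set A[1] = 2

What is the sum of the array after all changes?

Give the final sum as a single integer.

Answer: 178

Derivation:
Initial sum: 140
Change 1: A[6] -20 -> -1, delta = 19, sum = 159
Change 2: A[1] -17 -> 2, delta = 19, sum = 178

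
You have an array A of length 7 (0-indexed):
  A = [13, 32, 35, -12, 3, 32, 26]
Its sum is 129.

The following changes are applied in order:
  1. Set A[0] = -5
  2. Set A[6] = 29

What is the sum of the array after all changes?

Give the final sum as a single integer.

Initial sum: 129
Change 1: A[0] 13 -> -5, delta = -18, sum = 111
Change 2: A[6] 26 -> 29, delta = 3, sum = 114

Answer: 114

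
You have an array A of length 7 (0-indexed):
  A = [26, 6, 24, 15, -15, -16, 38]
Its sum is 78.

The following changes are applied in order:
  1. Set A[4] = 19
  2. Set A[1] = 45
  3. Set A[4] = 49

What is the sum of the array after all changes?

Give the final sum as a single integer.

Initial sum: 78
Change 1: A[4] -15 -> 19, delta = 34, sum = 112
Change 2: A[1] 6 -> 45, delta = 39, sum = 151
Change 3: A[4] 19 -> 49, delta = 30, sum = 181

Answer: 181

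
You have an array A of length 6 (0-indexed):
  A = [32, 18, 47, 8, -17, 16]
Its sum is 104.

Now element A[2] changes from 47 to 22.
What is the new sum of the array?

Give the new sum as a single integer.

Answer: 79

Derivation:
Old value at index 2: 47
New value at index 2: 22
Delta = 22 - 47 = -25
New sum = old_sum + delta = 104 + (-25) = 79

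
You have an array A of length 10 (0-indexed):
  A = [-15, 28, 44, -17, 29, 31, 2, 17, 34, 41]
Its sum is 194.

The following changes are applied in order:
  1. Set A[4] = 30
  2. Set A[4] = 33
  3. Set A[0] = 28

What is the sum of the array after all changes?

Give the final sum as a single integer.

Answer: 241

Derivation:
Initial sum: 194
Change 1: A[4] 29 -> 30, delta = 1, sum = 195
Change 2: A[4] 30 -> 33, delta = 3, sum = 198
Change 3: A[0] -15 -> 28, delta = 43, sum = 241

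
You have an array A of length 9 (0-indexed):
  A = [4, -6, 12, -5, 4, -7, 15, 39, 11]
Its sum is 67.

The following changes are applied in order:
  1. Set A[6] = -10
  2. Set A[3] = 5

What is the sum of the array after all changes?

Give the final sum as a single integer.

Answer: 52

Derivation:
Initial sum: 67
Change 1: A[6] 15 -> -10, delta = -25, sum = 42
Change 2: A[3] -5 -> 5, delta = 10, sum = 52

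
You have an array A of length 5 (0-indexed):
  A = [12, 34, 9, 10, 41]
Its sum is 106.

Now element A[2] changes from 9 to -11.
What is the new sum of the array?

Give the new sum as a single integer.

Old value at index 2: 9
New value at index 2: -11
Delta = -11 - 9 = -20
New sum = old_sum + delta = 106 + (-20) = 86

Answer: 86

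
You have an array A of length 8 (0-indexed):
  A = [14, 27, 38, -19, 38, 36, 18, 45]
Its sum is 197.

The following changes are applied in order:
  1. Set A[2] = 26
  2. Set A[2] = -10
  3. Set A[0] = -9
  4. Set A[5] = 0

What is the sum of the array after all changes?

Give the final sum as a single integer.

Answer: 90

Derivation:
Initial sum: 197
Change 1: A[2] 38 -> 26, delta = -12, sum = 185
Change 2: A[2] 26 -> -10, delta = -36, sum = 149
Change 3: A[0] 14 -> -9, delta = -23, sum = 126
Change 4: A[5] 36 -> 0, delta = -36, sum = 90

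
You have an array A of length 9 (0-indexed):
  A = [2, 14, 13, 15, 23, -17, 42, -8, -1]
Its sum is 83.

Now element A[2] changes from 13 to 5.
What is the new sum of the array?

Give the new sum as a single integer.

Old value at index 2: 13
New value at index 2: 5
Delta = 5 - 13 = -8
New sum = old_sum + delta = 83 + (-8) = 75

Answer: 75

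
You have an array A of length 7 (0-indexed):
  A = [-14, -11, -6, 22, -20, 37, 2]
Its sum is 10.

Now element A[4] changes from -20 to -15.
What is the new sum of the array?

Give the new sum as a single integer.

Answer: 15

Derivation:
Old value at index 4: -20
New value at index 4: -15
Delta = -15 - -20 = 5
New sum = old_sum + delta = 10 + (5) = 15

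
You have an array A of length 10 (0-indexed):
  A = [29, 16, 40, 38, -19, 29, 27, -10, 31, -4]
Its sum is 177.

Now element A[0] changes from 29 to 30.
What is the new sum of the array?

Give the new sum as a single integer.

Old value at index 0: 29
New value at index 0: 30
Delta = 30 - 29 = 1
New sum = old_sum + delta = 177 + (1) = 178

Answer: 178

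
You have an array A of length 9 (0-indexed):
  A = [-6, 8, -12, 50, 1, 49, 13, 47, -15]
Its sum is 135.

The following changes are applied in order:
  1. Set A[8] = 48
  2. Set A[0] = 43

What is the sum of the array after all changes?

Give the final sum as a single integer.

Answer: 247

Derivation:
Initial sum: 135
Change 1: A[8] -15 -> 48, delta = 63, sum = 198
Change 2: A[0] -6 -> 43, delta = 49, sum = 247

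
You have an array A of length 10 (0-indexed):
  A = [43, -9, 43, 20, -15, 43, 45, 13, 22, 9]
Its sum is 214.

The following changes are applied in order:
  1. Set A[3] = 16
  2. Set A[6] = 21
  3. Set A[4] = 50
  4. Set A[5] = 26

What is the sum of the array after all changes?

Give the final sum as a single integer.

Answer: 234

Derivation:
Initial sum: 214
Change 1: A[3] 20 -> 16, delta = -4, sum = 210
Change 2: A[6] 45 -> 21, delta = -24, sum = 186
Change 3: A[4] -15 -> 50, delta = 65, sum = 251
Change 4: A[5] 43 -> 26, delta = -17, sum = 234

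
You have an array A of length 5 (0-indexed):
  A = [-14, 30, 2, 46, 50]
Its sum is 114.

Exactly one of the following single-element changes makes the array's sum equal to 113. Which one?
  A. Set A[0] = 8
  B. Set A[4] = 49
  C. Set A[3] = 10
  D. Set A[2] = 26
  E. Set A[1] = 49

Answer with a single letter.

Option A: A[0] -14->8, delta=22, new_sum=114+(22)=136
Option B: A[4] 50->49, delta=-1, new_sum=114+(-1)=113 <-- matches target
Option C: A[3] 46->10, delta=-36, new_sum=114+(-36)=78
Option D: A[2] 2->26, delta=24, new_sum=114+(24)=138
Option E: A[1] 30->49, delta=19, new_sum=114+(19)=133

Answer: B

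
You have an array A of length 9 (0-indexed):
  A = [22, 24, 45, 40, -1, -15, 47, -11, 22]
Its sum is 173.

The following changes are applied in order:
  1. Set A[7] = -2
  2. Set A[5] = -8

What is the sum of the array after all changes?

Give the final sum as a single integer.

Initial sum: 173
Change 1: A[7] -11 -> -2, delta = 9, sum = 182
Change 2: A[5] -15 -> -8, delta = 7, sum = 189

Answer: 189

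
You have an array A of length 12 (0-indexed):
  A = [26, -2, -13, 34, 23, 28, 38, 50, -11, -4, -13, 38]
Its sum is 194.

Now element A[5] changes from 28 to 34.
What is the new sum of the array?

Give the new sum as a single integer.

Old value at index 5: 28
New value at index 5: 34
Delta = 34 - 28 = 6
New sum = old_sum + delta = 194 + (6) = 200

Answer: 200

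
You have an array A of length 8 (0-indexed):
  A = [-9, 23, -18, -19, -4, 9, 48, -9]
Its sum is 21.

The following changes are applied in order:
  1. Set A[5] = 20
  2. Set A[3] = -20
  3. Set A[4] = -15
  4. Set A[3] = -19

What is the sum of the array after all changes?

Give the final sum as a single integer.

Initial sum: 21
Change 1: A[5] 9 -> 20, delta = 11, sum = 32
Change 2: A[3] -19 -> -20, delta = -1, sum = 31
Change 3: A[4] -4 -> -15, delta = -11, sum = 20
Change 4: A[3] -20 -> -19, delta = 1, sum = 21

Answer: 21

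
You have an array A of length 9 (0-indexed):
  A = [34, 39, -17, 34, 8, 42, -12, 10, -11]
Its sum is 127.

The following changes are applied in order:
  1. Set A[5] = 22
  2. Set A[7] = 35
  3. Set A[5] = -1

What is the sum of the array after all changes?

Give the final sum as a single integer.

Initial sum: 127
Change 1: A[5] 42 -> 22, delta = -20, sum = 107
Change 2: A[7] 10 -> 35, delta = 25, sum = 132
Change 3: A[5] 22 -> -1, delta = -23, sum = 109

Answer: 109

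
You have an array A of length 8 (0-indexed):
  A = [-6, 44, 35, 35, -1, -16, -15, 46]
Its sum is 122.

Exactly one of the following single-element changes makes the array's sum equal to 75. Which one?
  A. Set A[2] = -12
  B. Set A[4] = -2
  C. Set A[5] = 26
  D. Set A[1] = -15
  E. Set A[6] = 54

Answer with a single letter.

Answer: A

Derivation:
Option A: A[2] 35->-12, delta=-47, new_sum=122+(-47)=75 <-- matches target
Option B: A[4] -1->-2, delta=-1, new_sum=122+(-1)=121
Option C: A[5] -16->26, delta=42, new_sum=122+(42)=164
Option D: A[1] 44->-15, delta=-59, new_sum=122+(-59)=63
Option E: A[6] -15->54, delta=69, new_sum=122+(69)=191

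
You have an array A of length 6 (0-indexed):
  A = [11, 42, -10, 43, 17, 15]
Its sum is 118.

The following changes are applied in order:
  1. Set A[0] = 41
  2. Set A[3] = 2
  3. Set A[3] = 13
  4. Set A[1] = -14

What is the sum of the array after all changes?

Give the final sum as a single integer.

Initial sum: 118
Change 1: A[0] 11 -> 41, delta = 30, sum = 148
Change 2: A[3] 43 -> 2, delta = -41, sum = 107
Change 3: A[3] 2 -> 13, delta = 11, sum = 118
Change 4: A[1] 42 -> -14, delta = -56, sum = 62

Answer: 62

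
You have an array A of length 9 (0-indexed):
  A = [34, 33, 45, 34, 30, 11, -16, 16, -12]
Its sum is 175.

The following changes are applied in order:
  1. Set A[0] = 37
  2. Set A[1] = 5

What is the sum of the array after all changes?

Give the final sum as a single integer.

Answer: 150

Derivation:
Initial sum: 175
Change 1: A[0] 34 -> 37, delta = 3, sum = 178
Change 2: A[1] 33 -> 5, delta = -28, sum = 150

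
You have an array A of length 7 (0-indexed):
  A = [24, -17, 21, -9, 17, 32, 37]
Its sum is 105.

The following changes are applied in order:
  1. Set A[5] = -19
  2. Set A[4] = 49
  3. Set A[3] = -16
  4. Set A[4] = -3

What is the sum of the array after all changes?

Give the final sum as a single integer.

Answer: 27

Derivation:
Initial sum: 105
Change 1: A[5] 32 -> -19, delta = -51, sum = 54
Change 2: A[4] 17 -> 49, delta = 32, sum = 86
Change 3: A[3] -9 -> -16, delta = -7, sum = 79
Change 4: A[4] 49 -> -3, delta = -52, sum = 27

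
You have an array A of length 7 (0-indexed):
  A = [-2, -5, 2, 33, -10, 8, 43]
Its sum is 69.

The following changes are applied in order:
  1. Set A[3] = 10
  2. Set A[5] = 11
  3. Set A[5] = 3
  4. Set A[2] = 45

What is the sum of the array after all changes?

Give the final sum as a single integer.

Initial sum: 69
Change 1: A[3] 33 -> 10, delta = -23, sum = 46
Change 2: A[5] 8 -> 11, delta = 3, sum = 49
Change 3: A[5] 11 -> 3, delta = -8, sum = 41
Change 4: A[2] 2 -> 45, delta = 43, sum = 84

Answer: 84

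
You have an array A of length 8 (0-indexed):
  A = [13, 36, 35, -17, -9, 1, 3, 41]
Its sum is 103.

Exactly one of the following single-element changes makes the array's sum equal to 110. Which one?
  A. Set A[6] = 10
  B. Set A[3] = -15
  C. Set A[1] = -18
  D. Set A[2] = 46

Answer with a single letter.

Option A: A[6] 3->10, delta=7, new_sum=103+(7)=110 <-- matches target
Option B: A[3] -17->-15, delta=2, new_sum=103+(2)=105
Option C: A[1] 36->-18, delta=-54, new_sum=103+(-54)=49
Option D: A[2] 35->46, delta=11, new_sum=103+(11)=114

Answer: A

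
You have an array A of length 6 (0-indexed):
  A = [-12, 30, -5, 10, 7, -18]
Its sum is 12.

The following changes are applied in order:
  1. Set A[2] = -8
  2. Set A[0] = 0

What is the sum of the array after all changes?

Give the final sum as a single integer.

Answer: 21

Derivation:
Initial sum: 12
Change 1: A[2] -5 -> -8, delta = -3, sum = 9
Change 2: A[0] -12 -> 0, delta = 12, sum = 21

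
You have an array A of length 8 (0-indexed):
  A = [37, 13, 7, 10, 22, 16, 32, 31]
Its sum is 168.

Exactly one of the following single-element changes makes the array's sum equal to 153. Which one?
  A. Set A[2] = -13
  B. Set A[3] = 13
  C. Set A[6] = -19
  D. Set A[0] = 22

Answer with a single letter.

Answer: D

Derivation:
Option A: A[2] 7->-13, delta=-20, new_sum=168+(-20)=148
Option B: A[3] 10->13, delta=3, new_sum=168+(3)=171
Option C: A[6] 32->-19, delta=-51, new_sum=168+(-51)=117
Option D: A[0] 37->22, delta=-15, new_sum=168+(-15)=153 <-- matches target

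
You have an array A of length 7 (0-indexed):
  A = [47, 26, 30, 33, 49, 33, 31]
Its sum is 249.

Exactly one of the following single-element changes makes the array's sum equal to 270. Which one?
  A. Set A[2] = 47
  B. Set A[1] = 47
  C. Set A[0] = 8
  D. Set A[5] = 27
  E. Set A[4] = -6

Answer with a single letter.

Option A: A[2] 30->47, delta=17, new_sum=249+(17)=266
Option B: A[1] 26->47, delta=21, new_sum=249+(21)=270 <-- matches target
Option C: A[0] 47->8, delta=-39, new_sum=249+(-39)=210
Option D: A[5] 33->27, delta=-6, new_sum=249+(-6)=243
Option E: A[4] 49->-6, delta=-55, new_sum=249+(-55)=194

Answer: B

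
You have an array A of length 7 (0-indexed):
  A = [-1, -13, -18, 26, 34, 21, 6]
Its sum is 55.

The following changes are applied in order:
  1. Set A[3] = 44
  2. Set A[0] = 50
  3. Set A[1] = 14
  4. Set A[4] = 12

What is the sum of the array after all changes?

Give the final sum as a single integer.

Initial sum: 55
Change 1: A[3] 26 -> 44, delta = 18, sum = 73
Change 2: A[0] -1 -> 50, delta = 51, sum = 124
Change 3: A[1] -13 -> 14, delta = 27, sum = 151
Change 4: A[4] 34 -> 12, delta = -22, sum = 129

Answer: 129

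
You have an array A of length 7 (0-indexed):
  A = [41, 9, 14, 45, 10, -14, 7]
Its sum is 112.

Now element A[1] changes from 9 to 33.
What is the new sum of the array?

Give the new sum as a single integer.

Old value at index 1: 9
New value at index 1: 33
Delta = 33 - 9 = 24
New sum = old_sum + delta = 112 + (24) = 136

Answer: 136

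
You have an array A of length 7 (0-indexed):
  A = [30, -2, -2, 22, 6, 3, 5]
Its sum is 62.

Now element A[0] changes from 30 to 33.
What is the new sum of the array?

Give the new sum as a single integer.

Answer: 65

Derivation:
Old value at index 0: 30
New value at index 0: 33
Delta = 33 - 30 = 3
New sum = old_sum + delta = 62 + (3) = 65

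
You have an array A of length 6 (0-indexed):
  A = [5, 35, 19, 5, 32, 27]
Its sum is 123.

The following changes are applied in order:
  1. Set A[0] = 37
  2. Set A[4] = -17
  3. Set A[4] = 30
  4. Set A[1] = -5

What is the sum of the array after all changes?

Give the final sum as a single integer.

Initial sum: 123
Change 1: A[0] 5 -> 37, delta = 32, sum = 155
Change 2: A[4] 32 -> -17, delta = -49, sum = 106
Change 3: A[4] -17 -> 30, delta = 47, sum = 153
Change 4: A[1] 35 -> -5, delta = -40, sum = 113

Answer: 113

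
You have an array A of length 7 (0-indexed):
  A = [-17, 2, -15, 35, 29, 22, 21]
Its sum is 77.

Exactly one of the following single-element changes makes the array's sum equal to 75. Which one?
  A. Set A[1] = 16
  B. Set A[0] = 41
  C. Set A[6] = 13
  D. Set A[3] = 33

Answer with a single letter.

Option A: A[1] 2->16, delta=14, new_sum=77+(14)=91
Option B: A[0] -17->41, delta=58, new_sum=77+(58)=135
Option C: A[6] 21->13, delta=-8, new_sum=77+(-8)=69
Option D: A[3] 35->33, delta=-2, new_sum=77+(-2)=75 <-- matches target

Answer: D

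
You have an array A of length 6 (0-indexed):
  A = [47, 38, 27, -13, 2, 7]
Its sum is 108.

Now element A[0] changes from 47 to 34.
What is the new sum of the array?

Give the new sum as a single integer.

Answer: 95

Derivation:
Old value at index 0: 47
New value at index 0: 34
Delta = 34 - 47 = -13
New sum = old_sum + delta = 108 + (-13) = 95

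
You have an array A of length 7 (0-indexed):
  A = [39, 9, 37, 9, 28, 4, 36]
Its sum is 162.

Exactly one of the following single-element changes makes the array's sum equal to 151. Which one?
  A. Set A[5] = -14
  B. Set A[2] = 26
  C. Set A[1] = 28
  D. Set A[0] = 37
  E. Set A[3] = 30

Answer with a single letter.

Answer: B

Derivation:
Option A: A[5] 4->-14, delta=-18, new_sum=162+(-18)=144
Option B: A[2] 37->26, delta=-11, new_sum=162+(-11)=151 <-- matches target
Option C: A[1] 9->28, delta=19, new_sum=162+(19)=181
Option D: A[0] 39->37, delta=-2, new_sum=162+(-2)=160
Option E: A[3] 9->30, delta=21, new_sum=162+(21)=183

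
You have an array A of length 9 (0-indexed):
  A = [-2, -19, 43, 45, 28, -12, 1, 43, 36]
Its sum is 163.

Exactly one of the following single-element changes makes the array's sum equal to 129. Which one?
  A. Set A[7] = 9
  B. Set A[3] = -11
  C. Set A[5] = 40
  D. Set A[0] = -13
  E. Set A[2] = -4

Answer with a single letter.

Answer: A

Derivation:
Option A: A[7] 43->9, delta=-34, new_sum=163+(-34)=129 <-- matches target
Option B: A[3] 45->-11, delta=-56, new_sum=163+(-56)=107
Option C: A[5] -12->40, delta=52, new_sum=163+(52)=215
Option D: A[0] -2->-13, delta=-11, new_sum=163+(-11)=152
Option E: A[2] 43->-4, delta=-47, new_sum=163+(-47)=116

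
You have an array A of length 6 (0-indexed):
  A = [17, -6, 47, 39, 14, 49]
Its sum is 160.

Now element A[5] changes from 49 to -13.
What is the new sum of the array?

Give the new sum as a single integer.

Old value at index 5: 49
New value at index 5: -13
Delta = -13 - 49 = -62
New sum = old_sum + delta = 160 + (-62) = 98

Answer: 98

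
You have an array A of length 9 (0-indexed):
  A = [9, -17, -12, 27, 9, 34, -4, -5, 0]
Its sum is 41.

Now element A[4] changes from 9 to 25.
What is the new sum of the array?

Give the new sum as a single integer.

Old value at index 4: 9
New value at index 4: 25
Delta = 25 - 9 = 16
New sum = old_sum + delta = 41 + (16) = 57

Answer: 57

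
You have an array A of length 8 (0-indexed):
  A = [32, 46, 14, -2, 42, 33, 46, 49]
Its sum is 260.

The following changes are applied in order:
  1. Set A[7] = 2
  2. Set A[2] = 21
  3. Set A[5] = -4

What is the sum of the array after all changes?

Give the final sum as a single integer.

Answer: 183

Derivation:
Initial sum: 260
Change 1: A[7] 49 -> 2, delta = -47, sum = 213
Change 2: A[2] 14 -> 21, delta = 7, sum = 220
Change 3: A[5] 33 -> -4, delta = -37, sum = 183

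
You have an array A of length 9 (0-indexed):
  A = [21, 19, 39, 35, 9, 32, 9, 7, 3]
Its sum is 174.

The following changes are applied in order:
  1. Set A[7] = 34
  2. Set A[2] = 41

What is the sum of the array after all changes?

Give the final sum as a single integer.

Answer: 203

Derivation:
Initial sum: 174
Change 1: A[7] 7 -> 34, delta = 27, sum = 201
Change 2: A[2] 39 -> 41, delta = 2, sum = 203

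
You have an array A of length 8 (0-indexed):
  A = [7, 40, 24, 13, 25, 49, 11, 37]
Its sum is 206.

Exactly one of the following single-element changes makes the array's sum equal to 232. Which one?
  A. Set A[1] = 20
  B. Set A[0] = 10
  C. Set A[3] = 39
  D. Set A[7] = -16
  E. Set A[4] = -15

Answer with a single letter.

Answer: C

Derivation:
Option A: A[1] 40->20, delta=-20, new_sum=206+(-20)=186
Option B: A[0] 7->10, delta=3, new_sum=206+(3)=209
Option C: A[3] 13->39, delta=26, new_sum=206+(26)=232 <-- matches target
Option D: A[7] 37->-16, delta=-53, new_sum=206+(-53)=153
Option E: A[4] 25->-15, delta=-40, new_sum=206+(-40)=166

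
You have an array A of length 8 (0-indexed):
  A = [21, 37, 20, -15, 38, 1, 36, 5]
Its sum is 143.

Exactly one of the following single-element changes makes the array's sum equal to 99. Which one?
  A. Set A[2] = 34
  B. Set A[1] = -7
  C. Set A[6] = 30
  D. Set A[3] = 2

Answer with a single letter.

Answer: B

Derivation:
Option A: A[2] 20->34, delta=14, new_sum=143+(14)=157
Option B: A[1] 37->-7, delta=-44, new_sum=143+(-44)=99 <-- matches target
Option C: A[6] 36->30, delta=-6, new_sum=143+(-6)=137
Option D: A[3] -15->2, delta=17, new_sum=143+(17)=160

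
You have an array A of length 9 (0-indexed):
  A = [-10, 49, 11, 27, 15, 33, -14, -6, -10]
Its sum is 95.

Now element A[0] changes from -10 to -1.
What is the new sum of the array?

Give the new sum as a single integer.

Old value at index 0: -10
New value at index 0: -1
Delta = -1 - -10 = 9
New sum = old_sum + delta = 95 + (9) = 104

Answer: 104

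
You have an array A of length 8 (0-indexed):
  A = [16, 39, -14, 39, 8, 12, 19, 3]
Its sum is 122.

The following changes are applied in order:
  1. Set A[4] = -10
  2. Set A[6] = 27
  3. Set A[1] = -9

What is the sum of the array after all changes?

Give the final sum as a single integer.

Initial sum: 122
Change 1: A[4] 8 -> -10, delta = -18, sum = 104
Change 2: A[6] 19 -> 27, delta = 8, sum = 112
Change 3: A[1] 39 -> -9, delta = -48, sum = 64

Answer: 64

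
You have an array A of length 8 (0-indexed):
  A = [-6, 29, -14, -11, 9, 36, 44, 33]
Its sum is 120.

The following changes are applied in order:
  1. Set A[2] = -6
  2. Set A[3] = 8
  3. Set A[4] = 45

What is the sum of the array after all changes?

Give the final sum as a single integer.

Answer: 183

Derivation:
Initial sum: 120
Change 1: A[2] -14 -> -6, delta = 8, sum = 128
Change 2: A[3] -11 -> 8, delta = 19, sum = 147
Change 3: A[4] 9 -> 45, delta = 36, sum = 183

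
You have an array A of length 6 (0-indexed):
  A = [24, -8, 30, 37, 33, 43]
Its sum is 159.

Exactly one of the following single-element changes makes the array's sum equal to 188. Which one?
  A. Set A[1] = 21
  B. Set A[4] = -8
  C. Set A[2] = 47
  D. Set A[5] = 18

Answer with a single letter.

Answer: A

Derivation:
Option A: A[1] -8->21, delta=29, new_sum=159+(29)=188 <-- matches target
Option B: A[4] 33->-8, delta=-41, new_sum=159+(-41)=118
Option C: A[2] 30->47, delta=17, new_sum=159+(17)=176
Option D: A[5] 43->18, delta=-25, new_sum=159+(-25)=134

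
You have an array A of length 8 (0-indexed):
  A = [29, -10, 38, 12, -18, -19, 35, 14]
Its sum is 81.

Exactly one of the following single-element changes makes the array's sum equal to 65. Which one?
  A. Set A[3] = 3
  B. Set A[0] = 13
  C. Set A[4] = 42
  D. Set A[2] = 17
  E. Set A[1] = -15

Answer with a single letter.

Option A: A[3] 12->3, delta=-9, new_sum=81+(-9)=72
Option B: A[0] 29->13, delta=-16, new_sum=81+(-16)=65 <-- matches target
Option C: A[4] -18->42, delta=60, new_sum=81+(60)=141
Option D: A[2] 38->17, delta=-21, new_sum=81+(-21)=60
Option E: A[1] -10->-15, delta=-5, new_sum=81+(-5)=76

Answer: B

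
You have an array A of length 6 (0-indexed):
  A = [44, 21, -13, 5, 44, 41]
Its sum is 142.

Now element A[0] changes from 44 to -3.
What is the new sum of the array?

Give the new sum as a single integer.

Answer: 95

Derivation:
Old value at index 0: 44
New value at index 0: -3
Delta = -3 - 44 = -47
New sum = old_sum + delta = 142 + (-47) = 95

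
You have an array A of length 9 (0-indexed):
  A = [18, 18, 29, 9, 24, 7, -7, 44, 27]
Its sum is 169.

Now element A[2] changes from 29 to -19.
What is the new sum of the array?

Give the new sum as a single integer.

Answer: 121

Derivation:
Old value at index 2: 29
New value at index 2: -19
Delta = -19 - 29 = -48
New sum = old_sum + delta = 169 + (-48) = 121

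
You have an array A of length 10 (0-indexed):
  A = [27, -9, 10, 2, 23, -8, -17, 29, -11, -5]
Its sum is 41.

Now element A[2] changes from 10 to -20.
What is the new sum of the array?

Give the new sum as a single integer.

Old value at index 2: 10
New value at index 2: -20
Delta = -20 - 10 = -30
New sum = old_sum + delta = 41 + (-30) = 11

Answer: 11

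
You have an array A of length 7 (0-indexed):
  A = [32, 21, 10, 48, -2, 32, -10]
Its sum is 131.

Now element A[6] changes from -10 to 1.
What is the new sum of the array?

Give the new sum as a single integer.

Answer: 142

Derivation:
Old value at index 6: -10
New value at index 6: 1
Delta = 1 - -10 = 11
New sum = old_sum + delta = 131 + (11) = 142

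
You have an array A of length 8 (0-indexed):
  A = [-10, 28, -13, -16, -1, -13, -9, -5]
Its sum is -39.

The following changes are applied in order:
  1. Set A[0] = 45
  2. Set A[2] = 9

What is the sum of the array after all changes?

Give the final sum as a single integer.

Initial sum: -39
Change 1: A[0] -10 -> 45, delta = 55, sum = 16
Change 2: A[2] -13 -> 9, delta = 22, sum = 38

Answer: 38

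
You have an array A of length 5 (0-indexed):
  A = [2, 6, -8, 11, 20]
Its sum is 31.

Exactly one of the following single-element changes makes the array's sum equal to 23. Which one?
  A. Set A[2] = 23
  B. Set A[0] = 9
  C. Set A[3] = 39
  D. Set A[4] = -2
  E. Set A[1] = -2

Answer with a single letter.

Option A: A[2] -8->23, delta=31, new_sum=31+(31)=62
Option B: A[0] 2->9, delta=7, new_sum=31+(7)=38
Option C: A[3] 11->39, delta=28, new_sum=31+(28)=59
Option D: A[4] 20->-2, delta=-22, new_sum=31+(-22)=9
Option E: A[1] 6->-2, delta=-8, new_sum=31+(-8)=23 <-- matches target

Answer: E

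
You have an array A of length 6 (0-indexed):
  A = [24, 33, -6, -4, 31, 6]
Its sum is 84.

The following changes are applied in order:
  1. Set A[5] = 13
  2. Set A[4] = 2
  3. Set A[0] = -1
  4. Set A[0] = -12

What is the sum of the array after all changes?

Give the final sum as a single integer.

Initial sum: 84
Change 1: A[5] 6 -> 13, delta = 7, sum = 91
Change 2: A[4] 31 -> 2, delta = -29, sum = 62
Change 3: A[0] 24 -> -1, delta = -25, sum = 37
Change 4: A[0] -1 -> -12, delta = -11, sum = 26

Answer: 26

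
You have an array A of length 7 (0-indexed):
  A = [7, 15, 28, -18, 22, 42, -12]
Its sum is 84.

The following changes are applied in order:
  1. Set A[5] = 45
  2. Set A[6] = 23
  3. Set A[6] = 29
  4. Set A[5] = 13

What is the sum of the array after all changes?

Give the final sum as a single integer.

Answer: 96

Derivation:
Initial sum: 84
Change 1: A[5] 42 -> 45, delta = 3, sum = 87
Change 2: A[6] -12 -> 23, delta = 35, sum = 122
Change 3: A[6] 23 -> 29, delta = 6, sum = 128
Change 4: A[5] 45 -> 13, delta = -32, sum = 96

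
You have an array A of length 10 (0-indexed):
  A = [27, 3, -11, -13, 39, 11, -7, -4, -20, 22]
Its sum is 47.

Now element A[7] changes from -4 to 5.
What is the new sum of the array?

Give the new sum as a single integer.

Answer: 56

Derivation:
Old value at index 7: -4
New value at index 7: 5
Delta = 5 - -4 = 9
New sum = old_sum + delta = 47 + (9) = 56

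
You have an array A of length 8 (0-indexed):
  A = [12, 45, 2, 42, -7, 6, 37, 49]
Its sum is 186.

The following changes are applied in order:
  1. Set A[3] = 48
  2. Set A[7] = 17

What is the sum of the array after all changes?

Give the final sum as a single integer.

Answer: 160

Derivation:
Initial sum: 186
Change 1: A[3] 42 -> 48, delta = 6, sum = 192
Change 2: A[7] 49 -> 17, delta = -32, sum = 160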